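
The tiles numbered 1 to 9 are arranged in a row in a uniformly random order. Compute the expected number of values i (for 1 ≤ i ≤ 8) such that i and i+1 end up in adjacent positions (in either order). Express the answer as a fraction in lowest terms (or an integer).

For each i ∈ {1,…,8}, let Xᵢ = 1 if i and i+1 are adjacent. P(Xᵢ=1) = 2·(9−1)!/9! = 2/9.
By linearity, E[ΣXᵢ] = (8)·(2/9) = 16/9.

16/9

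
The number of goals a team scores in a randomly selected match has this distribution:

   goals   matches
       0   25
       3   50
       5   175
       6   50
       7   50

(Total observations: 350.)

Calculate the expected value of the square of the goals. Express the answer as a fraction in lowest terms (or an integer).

363/14

Total = 350, so P(goals=0) = 25/350, etc.
E[X²] = (1/14)·0 + (1/7)·9 + (1/2)·25 + (1/7)·36 + (1/7)·49
     = 363/14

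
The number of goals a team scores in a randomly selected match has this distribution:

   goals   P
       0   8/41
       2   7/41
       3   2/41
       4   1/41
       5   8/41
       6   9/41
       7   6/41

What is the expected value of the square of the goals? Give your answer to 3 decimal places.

E[X²] = (8/41)·0 + (7/41)·4 + (2/41)·9 + (1/41)·16 + (8/41)·25 + (9/41)·36 + (6/41)·49
     = 880/41 ≈ 21.463

21.463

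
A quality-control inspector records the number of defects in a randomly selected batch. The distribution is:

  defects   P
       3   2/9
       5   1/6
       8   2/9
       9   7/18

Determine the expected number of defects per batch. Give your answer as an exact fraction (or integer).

E[X] = (2/9)·3 + (1/6)·5 + (2/9)·8 + (7/18)·9
     = 61/9

61/9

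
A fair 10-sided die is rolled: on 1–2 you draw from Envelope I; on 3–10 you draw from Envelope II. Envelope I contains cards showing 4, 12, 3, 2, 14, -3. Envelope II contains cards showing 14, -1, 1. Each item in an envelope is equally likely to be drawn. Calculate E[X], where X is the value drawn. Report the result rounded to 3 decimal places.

4.800

E[X | Envelope I] = (4 + 12 + 3 + 2 + 14 − 3)/6 = 16/3
E[X | Envelope II] = (14 − 1 + 1)/3 = 14/3
E[X] = (1/5)·16/3 + (4/5)·14/3 = 24/5 ≈ 4.800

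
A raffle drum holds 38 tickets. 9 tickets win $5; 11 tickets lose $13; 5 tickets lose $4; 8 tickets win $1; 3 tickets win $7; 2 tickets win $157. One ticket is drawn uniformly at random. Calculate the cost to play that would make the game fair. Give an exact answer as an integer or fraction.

E[payout] = (9/38)·5 + (11/38)·(-13) + (5/38)·(-4) + (8/38)·1 + (3/38)·7 + (2/38)·157 = 225/38
Fair fee = E[payout] = 225/38

225/38 dollars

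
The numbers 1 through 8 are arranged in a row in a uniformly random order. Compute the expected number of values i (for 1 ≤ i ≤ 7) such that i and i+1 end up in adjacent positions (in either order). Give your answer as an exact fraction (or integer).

7/4

For each i ∈ {1,…,7}, let Xᵢ = 1 if i and i+1 are adjacent. P(Xᵢ=1) = 2·(8−1)!/8! = 2/8.
By linearity, E[ΣXᵢ] = (7)·(2/8) = 7/4.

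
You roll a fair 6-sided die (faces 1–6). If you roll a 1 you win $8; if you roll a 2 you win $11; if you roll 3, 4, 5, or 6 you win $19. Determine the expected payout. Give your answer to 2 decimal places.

E[payout] = (1/6)·8 + (1/6)·11 + (2/3)·19 = 95/6
≈ $15.83

$15.83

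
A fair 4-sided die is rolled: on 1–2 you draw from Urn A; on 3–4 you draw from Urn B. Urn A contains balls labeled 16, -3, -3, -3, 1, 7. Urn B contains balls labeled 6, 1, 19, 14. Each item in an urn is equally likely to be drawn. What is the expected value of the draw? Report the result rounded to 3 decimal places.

6.250

E[X | Urn A] = (16 − 3 − 3 − 3 + 1 + 7)/6 = 5/2
E[X | Urn B] = (6 + 1 + 19 + 14)/4 = 10
E[X] = (1/2)·5/2 + (1/2)·10 = 25/4 ≈ 6.250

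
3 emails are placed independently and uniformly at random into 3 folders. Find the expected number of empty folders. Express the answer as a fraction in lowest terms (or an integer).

Let Xⱼ=1 if folder j is empty. P(Xⱼ=1) = ((3-1)/3)^3 = 8/27.
By linearity, E[#empty] = 3·8/27 = 8/9.

8/9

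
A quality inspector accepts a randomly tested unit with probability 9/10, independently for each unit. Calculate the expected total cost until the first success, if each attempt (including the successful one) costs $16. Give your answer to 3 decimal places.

E[#attempts] = 1/p = 10/9; E[cost] = 16·10/9 = 160/9.
≈ 17.778

$17.778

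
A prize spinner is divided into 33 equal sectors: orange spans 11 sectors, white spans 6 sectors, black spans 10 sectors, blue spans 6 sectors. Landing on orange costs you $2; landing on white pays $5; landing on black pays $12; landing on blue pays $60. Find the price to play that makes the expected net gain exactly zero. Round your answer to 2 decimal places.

E[payout] = (11/33)·(-2) + (6/33)·5 + (10/33)·12 + (6/33)·60 = 488/33
Fair fee = E[payout] = 488/33 ≈ $14.79

$14.79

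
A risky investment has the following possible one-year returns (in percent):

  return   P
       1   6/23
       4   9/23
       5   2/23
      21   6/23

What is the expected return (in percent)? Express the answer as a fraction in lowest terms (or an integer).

E[X] = (6/23)·1 + (9/23)·4 + (2/23)·5 + (6/23)·21
     = 178/23

178/23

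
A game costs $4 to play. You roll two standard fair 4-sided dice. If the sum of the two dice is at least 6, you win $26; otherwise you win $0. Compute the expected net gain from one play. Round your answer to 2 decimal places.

E[payout] = (5/8)·0 + (3/8)·26 = 39/4
Expected profit = 39/4 − 4 = 23/4 ≈ $5.75

$5.75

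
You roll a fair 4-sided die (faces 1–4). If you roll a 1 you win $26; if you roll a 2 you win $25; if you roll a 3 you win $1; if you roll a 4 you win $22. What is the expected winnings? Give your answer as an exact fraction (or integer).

E[payout] = (1/4)·1 + (1/4)·22 + (1/4)·25 + (1/4)·26 = 37/2

37/2 dollars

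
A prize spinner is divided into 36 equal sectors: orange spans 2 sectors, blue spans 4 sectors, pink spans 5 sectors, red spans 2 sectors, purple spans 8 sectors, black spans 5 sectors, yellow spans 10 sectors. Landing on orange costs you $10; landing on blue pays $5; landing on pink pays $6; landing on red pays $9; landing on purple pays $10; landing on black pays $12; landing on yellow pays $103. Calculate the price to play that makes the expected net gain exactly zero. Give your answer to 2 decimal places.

E[payout] = (2/36)·(-10) + (4/36)·5 + (5/36)·6 + (2/36)·9 + (8/36)·10 + (5/36)·12 + (10/36)·103 = 203/6
Fair fee = E[payout] = 203/6 ≈ $33.83

$33.83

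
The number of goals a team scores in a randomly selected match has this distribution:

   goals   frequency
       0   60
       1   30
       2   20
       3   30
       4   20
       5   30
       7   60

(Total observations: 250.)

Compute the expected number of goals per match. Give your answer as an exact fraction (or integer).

81/25

Total = 250, so P(goals=0) = 60/250, etc.
E[X] = (6/25)·0 + (3/25)·1 + (2/25)·2 + (3/25)·3 + (2/25)·4 + (3/25)·5 + (6/25)·7
     = 81/25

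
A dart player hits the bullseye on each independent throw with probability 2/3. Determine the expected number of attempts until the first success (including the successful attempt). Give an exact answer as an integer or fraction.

3/2

For a geometric distribution, E[trials] = 1/p = 1/(2/3) = 3/2.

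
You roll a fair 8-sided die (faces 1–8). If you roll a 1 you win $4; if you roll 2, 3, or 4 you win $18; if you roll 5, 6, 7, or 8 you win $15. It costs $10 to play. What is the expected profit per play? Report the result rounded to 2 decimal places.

E[payout] = (1/8)·4 + (1/2)·15 + (3/8)·18 = 59/4
Expected profit = 59/4 − 10 = 19/4 ≈ $4.75

$4.75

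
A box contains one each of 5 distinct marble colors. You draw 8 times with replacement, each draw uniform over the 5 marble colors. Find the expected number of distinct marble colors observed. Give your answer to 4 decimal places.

Let Xⱼ=1 if type j appears at least once. P(Xⱼ=1) = 1 − ((5−1)/5)^8 = 325089/390625.
E[#distinct] = 5·325089/390625 = 325089/78125.
≈ 4.1611

4.1611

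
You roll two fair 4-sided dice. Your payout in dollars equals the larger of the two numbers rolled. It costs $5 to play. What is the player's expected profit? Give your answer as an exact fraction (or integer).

Distribution of the larger of the two numbers rolled: 1 w.p. 1/16, 2 w.p. 3/16, 3 w.p. 5/16, 4 w.p. 7/16
E[payout] = (1/16)·1 + (3/16)·2 + (5/16)·3 + (7/16)·4 = 25/8
Expected profit = 25/8 − 5 = -15/8

-15/8 dollars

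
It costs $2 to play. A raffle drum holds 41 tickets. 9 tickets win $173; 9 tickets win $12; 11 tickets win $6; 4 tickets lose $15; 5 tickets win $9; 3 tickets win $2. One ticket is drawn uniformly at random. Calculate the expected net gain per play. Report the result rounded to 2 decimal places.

$40.00

E[payout] = (9/41)·173 + (9/41)·12 + (11/41)·6 + (4/41)·(-15) + (5/41)·9 + (3/41)·2 = 42
Expected profit = 42 − 2 = 40 ≈ $40.00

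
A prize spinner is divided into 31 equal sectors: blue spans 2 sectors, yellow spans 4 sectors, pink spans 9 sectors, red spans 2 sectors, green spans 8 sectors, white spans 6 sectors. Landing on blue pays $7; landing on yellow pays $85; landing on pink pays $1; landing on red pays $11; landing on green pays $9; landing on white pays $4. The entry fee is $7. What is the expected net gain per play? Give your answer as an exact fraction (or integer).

264/31 dollars

E[payout] = (2/31)·7 + (4/31)·85 + (9/31)·1 + (2/31)·11 + (8/31)·9 + (6/31)·4 = 481/31
Expected profit = 481/31 − 7 = 264/31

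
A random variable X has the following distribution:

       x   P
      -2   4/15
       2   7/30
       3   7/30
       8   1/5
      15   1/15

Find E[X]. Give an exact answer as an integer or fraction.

E[X] = (4/15)·(-2) + (7/30)·2 + (7/30)·3 + (1/5)·8 + (1/15)·15
     = 97/30

97/30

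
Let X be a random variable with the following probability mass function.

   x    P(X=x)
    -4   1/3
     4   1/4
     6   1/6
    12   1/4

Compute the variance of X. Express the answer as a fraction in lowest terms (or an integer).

341/9

E[X] = (1/3)·(-4) + (1/4)·4 + (1/6)·6 + (1/4)·12 = 11/3
E[X²] = (1/3)·16 + (1/4)·16 + (1/6)·36 + (1/4)·144 = 154/3
Var(X) = 154/3 − (11/3)² = 341/9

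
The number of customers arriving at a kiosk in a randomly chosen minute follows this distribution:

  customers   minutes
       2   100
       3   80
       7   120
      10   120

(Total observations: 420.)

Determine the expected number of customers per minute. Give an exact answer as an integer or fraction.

Total = 420, so P(customers=2) = 100/420, etc.
E[X] = (5/21)·2 + (4/21)·3 + (2/7)·7 + (2/7)·10
     = 124/21

124/21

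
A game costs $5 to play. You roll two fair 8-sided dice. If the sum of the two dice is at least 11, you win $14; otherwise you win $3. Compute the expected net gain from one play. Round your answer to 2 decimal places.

E[payout] = (43/64)·3 + (21/64)·14 = 423/64
Expected profit = 423/64 − 5 = 103/64 ≈ $1.61

$1.61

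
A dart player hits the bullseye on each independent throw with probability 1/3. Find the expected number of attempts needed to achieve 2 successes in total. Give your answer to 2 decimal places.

By linearity (sum of 2 independent geometric waits), E[trials] = 2/p = 2/(1/3) = 6.
≈ 6.00

6.00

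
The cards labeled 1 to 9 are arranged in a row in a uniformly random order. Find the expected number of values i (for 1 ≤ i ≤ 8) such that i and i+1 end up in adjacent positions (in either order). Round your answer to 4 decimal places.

1.7778

For each i ∈ {1,…,8}, let Xᵢ = 1 if i and i+1 are adjacent. P(Xᵢ=1) = 2·(9−1)!/9! = 2/9.
By linearity, E[ΣXᵢ] = (8)·(2/9) = 16/9.
≈ 1.7778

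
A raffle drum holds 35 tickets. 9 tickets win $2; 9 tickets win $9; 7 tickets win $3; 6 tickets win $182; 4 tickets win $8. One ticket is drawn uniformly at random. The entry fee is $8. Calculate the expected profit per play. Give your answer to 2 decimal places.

E[payout] = (9/35)·2 + (9/35)·9 + (7/35)·3 + (6/35)·182 + (4/35)·8 = 1244/35
Expected profit = 1244/35 − 8 = 964/35 ≈ $27.54

$27.54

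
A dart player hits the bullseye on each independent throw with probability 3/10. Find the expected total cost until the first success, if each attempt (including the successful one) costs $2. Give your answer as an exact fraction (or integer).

E[#attempts] = 1/p = 10/3; E[cost] = 2·10/3 = 20/3.

20/3 dollars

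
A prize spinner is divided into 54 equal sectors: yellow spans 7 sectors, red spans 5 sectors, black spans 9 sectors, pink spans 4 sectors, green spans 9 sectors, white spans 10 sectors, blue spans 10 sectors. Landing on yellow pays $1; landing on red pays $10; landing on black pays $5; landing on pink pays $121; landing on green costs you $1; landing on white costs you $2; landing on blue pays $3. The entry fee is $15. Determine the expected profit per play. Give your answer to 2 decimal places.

-$4.13

E[payout] = (7/54)·1 + (5/54)·10 + (9/54)·5 + (4/54)·121 + (9/54)·(-1) + (10/54)·(-2) + (10/54)·3 = 587/54
Expected profit = 587/54 − 15 = -223/54 ≈ -$4.13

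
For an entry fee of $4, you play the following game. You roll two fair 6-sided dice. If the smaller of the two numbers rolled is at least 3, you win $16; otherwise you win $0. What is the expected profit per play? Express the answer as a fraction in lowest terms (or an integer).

28/9 dollars

E[payout] = (5/9)·0 + (4/9)·16 = 64/9
Expected profit = 64/9 − 4 = 28/9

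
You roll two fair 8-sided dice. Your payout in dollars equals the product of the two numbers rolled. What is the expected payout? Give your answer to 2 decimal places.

$20.25

Distribution of the product of the two numbers rolled: 1 w.p. 1/64, 2 w.p. 1/32, 3 w.p. 1/32, 4 w.p. 3/64, 5 w.p. 1/32, 6 w.p. 1/16, …
E[payout] = (1/64)·1 + (1/32)·2 + (1/32)·3 + (3/64)·4 + (1/32)·5 + (1/16)·6 + (1/32)·7 + (1/16)·8 + (1/64)·9 + (1/32)·10 + (1/16)·12 + (1/32)·14 + (1/32)·15 + (3/64)·16 + (1/32)·18 + (1/32)·20 + (1/32)·21 + (1/16)·24 + (1/64)·25 + (1/32)·28 + (1/32)·30 + (1/32)·32 + (1/32)·35 + (1/64)·36 + (1/32)·40 + (1/32)·42 + (1/32)·48 + (1/64)·49 + (1/32)·56 + (1/64)·64 = 81/4
≈ $20.25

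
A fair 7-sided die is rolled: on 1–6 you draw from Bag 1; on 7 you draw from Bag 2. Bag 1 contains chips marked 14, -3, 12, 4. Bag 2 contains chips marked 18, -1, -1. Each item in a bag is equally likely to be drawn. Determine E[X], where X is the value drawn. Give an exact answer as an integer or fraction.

275/42

E[X | Bag 1] = (14 − 3 + 12 + 4)/4 = 27/4
E[X | Bag 2] = (18 − 1 − 1)/3 = 16/3
E[X] = (6/7)·27/4 + (1/7)·16/3 = 275/42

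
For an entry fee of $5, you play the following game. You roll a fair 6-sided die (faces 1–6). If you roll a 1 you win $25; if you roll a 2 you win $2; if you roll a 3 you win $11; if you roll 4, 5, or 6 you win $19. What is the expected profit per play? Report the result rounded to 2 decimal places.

$10.83

E[payout] = (1/6)·2 + (1/6)·11 + (1/2)·19 + (1/6)·25 = 95/6
Expected profit = 95/6 − 5 = 65/6 ≈ $10.83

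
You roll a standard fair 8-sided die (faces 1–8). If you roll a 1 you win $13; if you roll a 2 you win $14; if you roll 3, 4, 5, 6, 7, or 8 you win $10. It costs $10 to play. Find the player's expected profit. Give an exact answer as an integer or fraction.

7/8 dollars

E[payout] = (3/4)·10 + (1/8)·13 + (1/8)·14 = 87/8
Expected profit = 87/8 − 10 = 7/8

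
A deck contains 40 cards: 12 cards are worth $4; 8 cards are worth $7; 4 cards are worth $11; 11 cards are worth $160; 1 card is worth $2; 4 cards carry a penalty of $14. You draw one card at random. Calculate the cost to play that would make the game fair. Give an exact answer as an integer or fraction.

E[payout] = (12/40)·4 + (8/40)·7 + (4/40)·11 + (11/40)·160 + (1/40)·2 + (4/40)·(-14) = 927/20
Fair fee = E[payout] = 927/20

927/20 dollars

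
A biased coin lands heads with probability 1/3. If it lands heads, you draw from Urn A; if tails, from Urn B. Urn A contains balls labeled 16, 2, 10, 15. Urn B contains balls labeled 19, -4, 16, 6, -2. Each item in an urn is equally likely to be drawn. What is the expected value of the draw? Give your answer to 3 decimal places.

8.250

E[X | Urn A] = (16 + 2 + 10 + 15)/4 = 43/4
E[X | Urn B] = (19 − 4 + 16 + 6 − 2)/5 = 7
E[X] = (1/3)·43/4 + (2/3)·7 = 33/4 ≈ 8.250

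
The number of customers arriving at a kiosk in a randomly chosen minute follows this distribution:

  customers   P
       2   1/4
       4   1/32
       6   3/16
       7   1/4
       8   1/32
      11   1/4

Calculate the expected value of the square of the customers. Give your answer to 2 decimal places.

52.75

E[X²] = (1/4)·4 + (1/32)·16 + (3/16)·36 + (1/4)·49 + (1/32)·64 + (1/4)·121
     = 211/4 ≈ 52.75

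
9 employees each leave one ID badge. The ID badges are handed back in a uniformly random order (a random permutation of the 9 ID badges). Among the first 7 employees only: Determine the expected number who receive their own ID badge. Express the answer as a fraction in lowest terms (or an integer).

Let Xᵢ = 1 if person i gets their own ID badge. For each i, P(Xᵢ=1) = 1/9.
By linearity of expectation, E[X₁+…+X_7] = 7·(1/9) = 7/9.

7/9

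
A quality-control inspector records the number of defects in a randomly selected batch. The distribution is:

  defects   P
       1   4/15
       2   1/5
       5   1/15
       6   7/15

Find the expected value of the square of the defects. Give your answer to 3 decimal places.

19.533

E[X²] = (4/15)·1 + (1/5)·4 + (1/15)·25 + (7/15)·36
     = 293/15 ≈ 19.533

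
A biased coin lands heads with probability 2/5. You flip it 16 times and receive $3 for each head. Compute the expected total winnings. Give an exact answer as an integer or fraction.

E[#heads] = 16·2/5 = 32/5 (linearity over flips).
E[winnings] = 3·32/5 = 96/5.

96/5 dollars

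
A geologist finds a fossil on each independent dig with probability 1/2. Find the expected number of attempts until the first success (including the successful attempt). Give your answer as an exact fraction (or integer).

For a geometric distribution, E[trials] = 1/p = 1/(1/2) = 2.

2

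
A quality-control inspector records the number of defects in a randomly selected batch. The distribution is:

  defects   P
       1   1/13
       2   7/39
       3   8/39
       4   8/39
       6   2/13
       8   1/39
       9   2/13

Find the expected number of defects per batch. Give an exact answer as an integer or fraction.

57/13

E[X] = (1/13)·1 + (7/39)·2 + (8/39)·3 + (8/39)·4 + (2/13)·6 + (1/39)·8 + (2/13)·9
     = 57/13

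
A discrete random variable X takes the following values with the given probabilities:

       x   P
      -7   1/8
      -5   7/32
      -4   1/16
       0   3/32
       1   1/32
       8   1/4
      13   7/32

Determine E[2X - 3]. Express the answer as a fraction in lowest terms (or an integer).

37/16

E[2x-3] = (1/8)·(-17) + (7/32)·(-13) + (1/16)·(-11) + (3/32)·(-3) + (1/32)·(-1) + (1/4)·13 + (7/32)·23
     = 37/16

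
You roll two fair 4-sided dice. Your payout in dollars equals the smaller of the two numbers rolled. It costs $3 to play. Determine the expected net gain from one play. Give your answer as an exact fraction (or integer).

-9/8 dollars

Distribution of the smaller of the two numbers rolled: 1 w.p. 7/16, 2 w.p. 5/16, 3 w.p. 3/16, 4 w.p. 1/16
E[payout] = (7/16)·1 + (5/16)·2 + (3/16)·3 + (1/16)·4 = 15/8
Expected profit = 15/8 − 3 = -9/8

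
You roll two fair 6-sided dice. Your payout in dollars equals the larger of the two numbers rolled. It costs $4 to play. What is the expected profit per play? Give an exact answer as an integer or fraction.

17/36 dollars

Distribution of the larger of the two numbers rolled: 1 w.p. 1/36, 2 w.p. 1/12, 3 w.p. 5/36, 4 w.p. 7/36, 5 w.p. 1/4, 6 w.p. 11/36
E[payout] = (1/36)·1 + (1/12)·2 + (5/36)·3 + (7/36)·4 + (1/4)·5 + (11/36)·6 = 161/36
Expected profit = 161/36 − 4 = 17/36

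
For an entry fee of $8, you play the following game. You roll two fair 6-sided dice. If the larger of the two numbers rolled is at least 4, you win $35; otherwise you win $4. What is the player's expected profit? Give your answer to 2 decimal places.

$19.25

E[payout] = (1/4)·4 + (3/4)·35 = 109/4
Expected profit = 109/4 − 8 = 77/4 ≈ $19.25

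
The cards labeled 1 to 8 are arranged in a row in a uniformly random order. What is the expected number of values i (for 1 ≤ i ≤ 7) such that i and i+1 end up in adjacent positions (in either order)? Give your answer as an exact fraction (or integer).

For each i ∈ {1,…,7}, let Xᵢ = 1 if i and i+1 are adjacent. P(Xᵢ=1) = 2·(8−1)!/8! = 2/8.
By linearity, E[ΣXᵢ] = (7)·(2/8) = 7/4.

7/4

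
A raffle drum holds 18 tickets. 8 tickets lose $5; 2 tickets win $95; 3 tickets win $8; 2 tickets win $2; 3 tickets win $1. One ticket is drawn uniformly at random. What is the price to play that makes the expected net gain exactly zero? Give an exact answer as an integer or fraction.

181/18 dollars

E[payout] = (8/18)·(-5) + (2/18)·95 + (3/18)·8 + (2/18)·2 + (3/18)·1 = 181/18
Fair fee = E[payout] = 181/18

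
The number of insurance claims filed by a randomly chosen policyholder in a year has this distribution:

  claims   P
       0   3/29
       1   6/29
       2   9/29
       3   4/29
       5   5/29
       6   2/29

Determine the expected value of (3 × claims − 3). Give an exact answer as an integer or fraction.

132/29

E[3x-3] = (3/29)·(-3) + (6/29)·0 + (9/29)·3 + (4/29)·6 + (5/29)·12 + (2/29)·15
     = 132/29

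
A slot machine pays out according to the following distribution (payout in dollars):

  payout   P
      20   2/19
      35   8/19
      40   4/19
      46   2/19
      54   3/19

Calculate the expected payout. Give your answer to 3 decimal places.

E[X] = (2/19)·20 + (8/19)·35 + (4/19)·40 + (2/19)·46 + (3/19)·54
     = 734/19 ≈ 38.632

$38.632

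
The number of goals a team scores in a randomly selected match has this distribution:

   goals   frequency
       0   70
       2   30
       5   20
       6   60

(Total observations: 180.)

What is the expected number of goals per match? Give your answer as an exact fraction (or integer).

26/9

Total = 180, so P(goals=0) = 70/180, etc.
E[X] = (7/18)·0 + (1/6)·2 + (1/9)·5 + (1/3)·6
     = 26/9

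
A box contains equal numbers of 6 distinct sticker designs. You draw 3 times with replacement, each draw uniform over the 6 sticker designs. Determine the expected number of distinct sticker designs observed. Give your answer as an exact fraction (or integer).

Let Xⱼ=1 if type j appears at least once. P(Xⱼ=1) = 1 − ((6−1)/6)^3 = 91/216.
E[#distinct] = 6·91/216 = 91/36.

91/36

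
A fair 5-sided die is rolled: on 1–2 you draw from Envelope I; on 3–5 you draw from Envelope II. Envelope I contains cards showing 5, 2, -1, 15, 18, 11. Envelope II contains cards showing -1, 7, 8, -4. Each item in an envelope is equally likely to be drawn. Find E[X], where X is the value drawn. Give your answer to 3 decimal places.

E[X | Envelope I] = (5 + 2 − 1 + 15 + 18 + 11)/6 = 25/3
E[X | Envelope II] = (-1 + 7 + 8 − 4)/4 = 5/2
E[X] = (2/5)·25/3 + (3/5)·5/2 = 29/6 ≈ 4.833

4.833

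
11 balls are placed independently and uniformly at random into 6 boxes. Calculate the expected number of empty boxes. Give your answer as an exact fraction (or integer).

Let Xⱼ=1 if box j is empty. P(Xⱼ=1) = ((6-1)/6)^11 = 48828125/362797056.
By linearity, E[#empty] = 6·48828125/362797056 = 48828125/60466176.

48828125/60466176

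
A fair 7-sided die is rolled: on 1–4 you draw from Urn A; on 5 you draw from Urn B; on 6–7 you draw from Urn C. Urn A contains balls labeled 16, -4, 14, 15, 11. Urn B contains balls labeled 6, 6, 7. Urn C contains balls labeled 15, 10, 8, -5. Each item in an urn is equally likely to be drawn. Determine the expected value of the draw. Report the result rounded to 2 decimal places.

E[X | Urn A] = (16 − 4 + 14 + 15 + 11)/5 = 52/5
E[X | Urn B] = (6 + 6 + 7)/3 = 19/3
E[X | Urn C] = (15 + 10 + 8 − 5)/4 = 7
E[X] = (4/7)·52/5 + (1/7)·19/3 + (2/7)·7 = 929/105 ≈ 8.85

8.85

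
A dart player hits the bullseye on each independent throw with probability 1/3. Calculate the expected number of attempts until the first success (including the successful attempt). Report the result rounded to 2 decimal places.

3.00

For a geometric distribution, E[trials] = 1/p = 1/(1/3) = 3.
≈ 3.00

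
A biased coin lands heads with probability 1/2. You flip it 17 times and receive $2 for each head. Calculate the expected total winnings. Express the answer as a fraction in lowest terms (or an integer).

$17

E[#heads] = 17·1/2 = 17/2 (linearity over flips).
E[winnings] = 2·17/2 = 17.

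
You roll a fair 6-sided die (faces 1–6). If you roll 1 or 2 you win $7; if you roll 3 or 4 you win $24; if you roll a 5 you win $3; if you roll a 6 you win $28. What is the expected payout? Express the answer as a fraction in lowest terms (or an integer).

E[payout] = (1/6)·3 + (1/3)·7 + (1/3)·24 + (1/6)·28 = 31/2

31/2 dollars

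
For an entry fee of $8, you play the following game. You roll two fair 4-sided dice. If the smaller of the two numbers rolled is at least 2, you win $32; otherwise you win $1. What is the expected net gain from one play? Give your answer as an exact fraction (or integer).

167/16 dollars

E[payout] = (7/16)·1 + (9/16)·32 = 295/16
Expected profit = 295/16 − 8 = 167/16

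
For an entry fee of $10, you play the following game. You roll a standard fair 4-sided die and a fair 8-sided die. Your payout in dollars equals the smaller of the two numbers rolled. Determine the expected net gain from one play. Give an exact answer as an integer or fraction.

-125/16 dollars

Distribution of the smaller of the two numbers rolled: 1 w.p. 11/32, 2 w.p. 9/32, 3 w.p. 7/32, 4 w.p. 5/32
E[payout] = (11/32)·1 + (9/32)·2 + (7/32)·3 + (5/32)·4 = 35/16
Expected profit = 35/16 − 10 = -125/16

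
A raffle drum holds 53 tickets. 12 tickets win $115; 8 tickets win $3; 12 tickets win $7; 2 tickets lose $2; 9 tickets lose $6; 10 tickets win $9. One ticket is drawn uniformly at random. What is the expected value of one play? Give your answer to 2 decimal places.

$28.68

E[payout] = (12/53)·115 + (8/53)·3 + (12/53)·7 + (2/53)·(-2) + (9/53)·(-6) + (10/53)·9 = 1520/53
≈ $28.68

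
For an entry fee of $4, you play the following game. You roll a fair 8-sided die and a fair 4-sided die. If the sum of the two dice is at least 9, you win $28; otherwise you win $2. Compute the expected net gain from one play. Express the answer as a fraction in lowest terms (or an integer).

49/8 dollars

E[payout] = (11/16)·2 + (5/16)·28 = 81/8
Expected profit = 81/8 − 4 = 49/8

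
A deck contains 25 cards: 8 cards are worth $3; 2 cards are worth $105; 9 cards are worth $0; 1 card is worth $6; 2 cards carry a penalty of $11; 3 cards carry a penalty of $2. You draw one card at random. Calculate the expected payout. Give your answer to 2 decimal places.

$8.48

E[payout] = (8/25)·3 + (2/25)·105 + (9/25)·0 + (1/25)·6 + (2/25)·(-11) + (3/25)·(-2) = 212/25
≈ $8.48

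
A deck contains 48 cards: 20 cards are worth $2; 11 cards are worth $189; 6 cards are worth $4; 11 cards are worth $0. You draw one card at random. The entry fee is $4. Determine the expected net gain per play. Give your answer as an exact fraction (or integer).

E[payout] = (20/48)·2 + (11/48)·189 + (6/48)·4 + (11/48)·0 = 2143/48
Expected profit = 2143/48 − 4 = 1951/48

1951/48 dollars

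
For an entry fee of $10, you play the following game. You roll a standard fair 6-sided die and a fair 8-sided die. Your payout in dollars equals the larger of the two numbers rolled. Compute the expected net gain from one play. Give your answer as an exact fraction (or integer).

-229/48 dollars

Distribution of the larger of the two numbers rolled: 1 w.p. 1/48, 2 w.p. 1/16, 3 w.p. 5/48, 4 w.p. 7/48, 5 w.p. 3/16, 6 w.p. 11/48, …
E[payout] = (1/48)·1 + (1/16)·2 + (5/48)·3 + (7/48)·4 + (3/16)·5 + (11/48)·6 + (1/8)·7 + (1/8)·8 = 251/48
Expected profit = 251/48 − 10 = -229/48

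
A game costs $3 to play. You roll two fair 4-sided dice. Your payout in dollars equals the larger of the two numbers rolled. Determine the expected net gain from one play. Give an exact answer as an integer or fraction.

1/8 dollars

Distribution of the larger of the two numbers rolled: 1 w.p. 1/16, 2 w.p. 3/16, 3 w.p. 5/16, 4 w.p. 7/16
E[payout] = (1/16)·1 + (3/16)·2 + (5/16)·3 + (7/16)·4 = 25/8
Expected profit = 25/8 − 3 = 1/8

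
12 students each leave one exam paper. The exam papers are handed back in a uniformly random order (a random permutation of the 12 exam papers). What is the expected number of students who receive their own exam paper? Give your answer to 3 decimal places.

Let Xᵢ = 1 if person i gets their own exam paper. For each i, P(Xᵢ=1) = 1/12.
By linearity of expectation, E[X₁+…+X_12] = 12·(1/12) = 1.
≈ 1.000

1.000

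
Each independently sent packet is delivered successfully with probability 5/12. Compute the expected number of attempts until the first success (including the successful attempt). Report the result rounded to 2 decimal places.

For a geometric distribution, E[trials] = 1/p = 1/(5/12) = 12/5.
≈ 2.40

2.40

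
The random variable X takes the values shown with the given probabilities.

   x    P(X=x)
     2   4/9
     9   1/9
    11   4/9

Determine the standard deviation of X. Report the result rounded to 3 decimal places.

4.315

E[X] = 61/9, E[X²] = 581/9
Var(X) = E[X²] − (E[X])² = 581/9 − 3721/81 = 1508/81
SD(X) = √(1508/81) ≈ 4.315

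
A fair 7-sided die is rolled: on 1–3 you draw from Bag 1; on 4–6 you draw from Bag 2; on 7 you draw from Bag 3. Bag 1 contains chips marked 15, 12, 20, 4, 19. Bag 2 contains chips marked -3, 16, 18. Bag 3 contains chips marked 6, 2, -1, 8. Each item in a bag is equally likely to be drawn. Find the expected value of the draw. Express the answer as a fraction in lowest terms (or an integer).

E[X | Bag 1] = (15 + 12 + 20 + 4 + 19)/5 = 14
E[X | Bag 2] = (-3 + 16 + 18)/3 = 31/3
E[X | Bag 3] = (6 + 2 − 1 + 8)/4 = 15/4
E[X] = (3/7)·14 + (3/7)·31/3 + (1/7)·15/4 = 307/28

307/28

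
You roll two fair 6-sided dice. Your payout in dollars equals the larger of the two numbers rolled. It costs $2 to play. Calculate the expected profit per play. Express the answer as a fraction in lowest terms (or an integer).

89/36 dollars

Distribution of the larger of the two numbers rolled: 1 w.p. 1/36, 2 w.p. 1/12, 3 w.p. 5/36, 4 w.p. 7/36, 5 w.p. 1/4, 6 w.p. 11/36
E[payout] = (1/36)·1 + (1/12)·2 + (5/36)·3 + (7/36)·4 + (1/4)·5 + (11/36)·6 = 161/36
Expected profit = 161/36 − 2 = 89/36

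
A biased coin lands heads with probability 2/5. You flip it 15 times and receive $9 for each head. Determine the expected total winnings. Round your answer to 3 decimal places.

$54.000

E[#heads] = 15·2/5 = 6 (linearity over flips).
E[winnings] = 9·6 = 54.
≈ 54.000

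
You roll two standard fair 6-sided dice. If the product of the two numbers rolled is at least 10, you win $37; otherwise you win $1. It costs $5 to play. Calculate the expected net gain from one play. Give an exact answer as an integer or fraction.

E[payout] = (17/36)·1 + (19/36)·37 = 20
Expected profit = 20 − 5 = 15

$15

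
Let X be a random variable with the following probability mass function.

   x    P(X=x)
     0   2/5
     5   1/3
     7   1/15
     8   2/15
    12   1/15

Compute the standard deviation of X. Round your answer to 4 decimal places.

3.7059

E[X] = 4, E[X²] = 446/15
Var(X) = E[X²] − (E[X])² = 446/15 − 16 = 206/15
SD(X) = √(206/15) ≈ 3.7059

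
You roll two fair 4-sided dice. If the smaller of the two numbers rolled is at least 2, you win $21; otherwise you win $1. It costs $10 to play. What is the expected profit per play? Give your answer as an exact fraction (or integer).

9/4 dollars

E[payout] = (7/16)·1 + (9/16)·21 = 49/4
Expected profit = 49/4 − 10 = 9/4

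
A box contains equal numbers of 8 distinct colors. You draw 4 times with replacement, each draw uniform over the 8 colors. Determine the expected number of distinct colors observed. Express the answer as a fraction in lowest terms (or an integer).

1695/512

Let Xⱼ=1 if type j appears at least once. P(Xⱼ=1) = 1 − ((8−1)/8)^4 = 1695/4096.
E[#distinct] = 8·1695/4096 = 1695/512.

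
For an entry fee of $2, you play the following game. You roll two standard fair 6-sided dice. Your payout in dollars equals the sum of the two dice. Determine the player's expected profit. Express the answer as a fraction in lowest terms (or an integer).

Distribution of the sum of the two dice: 2 w.p. 1/36, 3 w.p. 1/18, 4 w.p. 1/12, 5 w.p. 1/9, 6 w.p. 5/36, 7 w.p. 1/6, …
E[payout] = (1/36)·2 + (1/18)·3 + (1/12)·4 + (1/9)·5 + (5/36)·6 + (1/6)·7 + (5/36)·8 + (1/9)·9 + (1/12)·10 + (1/18)·11 + (1/36)·12 = 7
Expected profit = 7 − 2 = 5

$5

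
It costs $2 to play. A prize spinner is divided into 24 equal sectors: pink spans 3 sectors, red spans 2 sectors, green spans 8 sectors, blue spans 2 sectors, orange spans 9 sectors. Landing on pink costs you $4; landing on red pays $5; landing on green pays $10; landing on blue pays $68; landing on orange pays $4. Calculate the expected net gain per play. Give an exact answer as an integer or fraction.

E[payout] = (3/24)·(-4) + (2/24)·5 + (8/24)·10 + (2/24)·68 + (9/24)·4 = 125/12
Expected profit = 125/12 − 2 = 101/12

101/12 dollars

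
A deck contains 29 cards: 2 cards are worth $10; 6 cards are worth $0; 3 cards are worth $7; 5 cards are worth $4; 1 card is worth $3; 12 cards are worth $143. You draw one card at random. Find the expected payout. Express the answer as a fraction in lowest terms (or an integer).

E[payout] = (2/29)·10 + (6/29)·0 + (3/29)·7 + (5/29)·4 + (1/29)·3 + (12/29)·143 = 1780/29

1780/29 dollars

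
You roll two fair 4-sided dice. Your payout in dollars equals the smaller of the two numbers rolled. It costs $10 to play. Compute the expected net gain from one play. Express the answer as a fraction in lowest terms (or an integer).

-65/8 dollars

Distribution of the smaller of the two numbers rolled: 1 w.p. 7/16, 2 w.p. 5/16, 3 w.p. 3/16, 4 w.p. 1/16
E[payout] = (7/16)·1 + (5/16)·2 + (3/16)·3 + (1/16)·4 = 15/8
Expected profit = 15/8 − 10 = -65/8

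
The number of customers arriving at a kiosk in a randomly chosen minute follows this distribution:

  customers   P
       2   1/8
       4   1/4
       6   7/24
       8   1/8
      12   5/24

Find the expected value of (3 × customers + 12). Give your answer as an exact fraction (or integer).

E[3x+12] = (1/8)·18 + (1/4)·24 + (7/24)·30 + (1/8)·36 + (5/24)·48
     = 63/2

63/2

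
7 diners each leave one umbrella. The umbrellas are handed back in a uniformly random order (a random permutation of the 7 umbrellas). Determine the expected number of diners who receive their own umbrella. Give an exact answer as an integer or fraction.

Let Xᵢ = 1 if person i gets their own umbrella. For each i, P(Xᵢ=1) = 1/7.
By linearity of expectation, E[X₁+…+X_7] = 7·(1/7) = 1.

1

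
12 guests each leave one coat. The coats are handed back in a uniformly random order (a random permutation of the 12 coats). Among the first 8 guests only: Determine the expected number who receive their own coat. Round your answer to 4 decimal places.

0.6667

Let Xᵢ = 1 if person i gets their own coat. For each i, P(Xᵢ=1) = 1/12.
By linearity of expectation, E[X₁+…+X_8] = 8·(1/12) = 2/3.
≈ 0.6667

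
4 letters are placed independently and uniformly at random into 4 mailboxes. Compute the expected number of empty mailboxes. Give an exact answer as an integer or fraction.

81/64

Let Xⱼ=1 if mailbox j is empty. P(Xⱼ=1) = ((4-1)/4)^4 = 81/256.
By linearity, E[#empty] = 4·81/256 = 81/64.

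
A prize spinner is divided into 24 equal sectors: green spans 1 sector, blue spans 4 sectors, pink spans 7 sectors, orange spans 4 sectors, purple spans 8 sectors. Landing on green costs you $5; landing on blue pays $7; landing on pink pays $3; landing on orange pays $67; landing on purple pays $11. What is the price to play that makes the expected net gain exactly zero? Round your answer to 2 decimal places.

E[payout] = (1/24)·(-5) + (4/24)·7 + (7/24)·3 + (4/24)·67 + (8/24)·11 = 50/3
Fair fee = E[payout] = 50/3 ≈ $16.67

$16.67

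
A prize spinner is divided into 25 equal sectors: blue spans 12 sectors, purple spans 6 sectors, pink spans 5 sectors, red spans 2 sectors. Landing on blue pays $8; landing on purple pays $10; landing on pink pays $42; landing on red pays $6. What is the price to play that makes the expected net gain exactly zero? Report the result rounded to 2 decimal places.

$15.12

E[payout] = (12/25)·8 + (6/25)·10 + (5/25)·42 + (2/25)·6 = 378/25
Fair fee = E[payout] = 378/25 ≈ $15.12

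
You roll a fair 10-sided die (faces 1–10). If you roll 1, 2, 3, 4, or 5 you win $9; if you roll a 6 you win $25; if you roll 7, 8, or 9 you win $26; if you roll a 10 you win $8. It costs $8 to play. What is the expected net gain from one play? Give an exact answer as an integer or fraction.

38/5 dollars

E[payout] = (1/10)·8 + (1/2)·9 + (1/10)·25 + (3/10)·26 = 78/5
Expected profit = 78/5 − 8 = 38/5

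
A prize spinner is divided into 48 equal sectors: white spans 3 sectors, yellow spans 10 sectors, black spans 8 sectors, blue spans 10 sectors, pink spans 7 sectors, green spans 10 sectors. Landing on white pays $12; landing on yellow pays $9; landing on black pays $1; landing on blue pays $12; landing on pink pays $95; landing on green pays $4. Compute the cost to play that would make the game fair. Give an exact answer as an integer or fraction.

E[payout] = (3/48)·12 + (10/48)·9 + (8/48)·1 + (10/48)·12 + (7/48)·95 + (10/48)·4 = 959/48
Fair fee = E[payout] = 959/48

959/48 dollars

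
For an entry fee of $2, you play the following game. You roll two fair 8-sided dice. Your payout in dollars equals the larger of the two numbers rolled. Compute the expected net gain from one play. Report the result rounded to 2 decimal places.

$3.81

Distribution of the larger of the two numbers rolled: 1 w.p. 1/64, 2 w.p. 3/64, 3 w.p. 5/64, 4 w.p. 7/64, 5 w.p. 9/64, 6 w.p. 11/64, …
E[payout] = (1/64)·1 + (3/64)·2 + (5/64)·3 + (7/64)·4 + (9/64)·5 + (11/64)·6 + (13/64)·7 + (15/64)·8 = 93/16
Expected profit = 93/16 − 2 = 61/16 ≈ $3.81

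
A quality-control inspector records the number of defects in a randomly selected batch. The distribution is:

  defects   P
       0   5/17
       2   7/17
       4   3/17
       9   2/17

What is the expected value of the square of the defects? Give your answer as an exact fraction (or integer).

E[X²] = (5/17)·0 + (7/17)·4 + (3/17)·16 + (2/17)·81
     = 14

14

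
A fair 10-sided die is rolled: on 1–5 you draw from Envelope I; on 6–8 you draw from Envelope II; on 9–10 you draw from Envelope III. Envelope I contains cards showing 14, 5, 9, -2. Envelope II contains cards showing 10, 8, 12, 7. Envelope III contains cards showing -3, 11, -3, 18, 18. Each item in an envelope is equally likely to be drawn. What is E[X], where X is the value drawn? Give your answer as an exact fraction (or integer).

1533/200

E[X | Envelope I] = (14 + 5 + 9 − 2)/4 = 13/2
E[X | Envelope II] = (10 + 8 + 12 + 7)/4 = 37/4
E[X | Envelope III] = (-3 + 11 − 3 + 18 + 18)/5 = 41/5
E[X] = (1/2)·13/2 + (3/10)·37/4 + (1/5)·41/5 = 1533/200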